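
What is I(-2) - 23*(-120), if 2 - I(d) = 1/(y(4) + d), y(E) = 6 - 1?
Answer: 8285/3 ≈ 2761.7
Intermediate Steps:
y(E) = 5
I(d) = 2 - 1/(5 + d)
I(-2) - 23*(-120) = (9 + 2*(-2))/(5 - 2) - 23*(-120) = (9 - 4)/3 + 2760 = (⅓)*5 + 2760 = 5/3 + 2760 = 8285/3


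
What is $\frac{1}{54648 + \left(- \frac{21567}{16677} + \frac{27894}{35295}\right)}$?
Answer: $\frac{65401635}{3574035658477} \approx 1.8299 \cdot 10^{-5}$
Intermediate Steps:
$\frac{1}{54648 + \left(- \frac{21567}{16677} + \frac{27894}{35295}\right)} = \frac{1}{54648 + \left(\left(-21567\right) \frac{1}{16677} + 27894 \cdot \frac{1}{35295}\right)} = \frac{1}{54648 + \left(- \frac{7189}{5559} + \frac{9298}{11765}\right)} = \frac{1}{54648 - \frac{32891003}{65401635}} = \frac{1}{\frac{3574035658477}{65401635}} = \frac{65401635}{3574035658477}$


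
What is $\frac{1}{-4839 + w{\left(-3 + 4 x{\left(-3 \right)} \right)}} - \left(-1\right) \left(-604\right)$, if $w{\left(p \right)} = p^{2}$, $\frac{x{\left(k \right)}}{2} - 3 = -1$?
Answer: $- \frac{2820681}{4670} \approx -604.0$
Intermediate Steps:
$x{\left(k \right)} = 4$ ($x{\left(k \right)} = 6 + 2 \left(-1\right) = 6 - 2 = 4$)
$\frac{1}{-4839 + w{\left(-3 + 4 x{\left(-3 \right)} \right)}} - \left(-1\right) \left(-604\right) = \frac{1}{-4839 + \left(-3 + 4 \cdot 4\right)^{2}} - \left(-1\right) \left(-604\right) = \frac{1}{-4839 + \left(-3 + 16\right)^{2}} - 604 = \frac{1}{-4839 + 13^{2}} - 604 = \frac{1}{-4839 + 169} - 604 = \frac{1}{-4670} - 604 = - \frac{1}{4670} - 604 = - \frac{2820681}{4670}$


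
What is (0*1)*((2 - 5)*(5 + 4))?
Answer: 0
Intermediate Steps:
(0*1)*((2 - 5)*(5 + 4)) = 0*(-3*9) = 0*(-27) = 0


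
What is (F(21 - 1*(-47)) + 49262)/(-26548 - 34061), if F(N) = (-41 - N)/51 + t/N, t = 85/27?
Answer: -90441193/111278124 ≈ -0.81275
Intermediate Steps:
t = 85/27 (t = 85*(1/27) = 85/27 ≈ 3.1481)
F(N) = -41/51 - N/51 + 85/(27*N) (F(N) = (-41 - N)/51 + 85/(27*N) = (-41 - N)*(1/51) + 85/(27*N) = (-41/51 - N/51) + 85/(27*N) = -41/51 - N/51 + 85/(27*N))
(F(21 - 1*(-47)) + 49262)/(-26548 - 34061) = ((1445 - 9*(21 - 1*(-47))*(41 + (21 - 1*(-47))))/(459*(21 - 1*(-47))) + 49262)/(-26548 - 34061) = ((1445 - 9*(21 + 47)*(41 + (21 + 47)))/(459*(21 + 47)) + 49262)/(-60609) = ((1/459)*(1445 - 9*68*(41 + 68))/68 + 49262)*(-1/60609) = ((1/459)*(1/68)*(1445 - 9*68*109) + 49262)*(-1/60609) = ((1/459)*(1/68)*(1445 - 66708) + 49262)*(-1/60609) = ((1/459)*(1/68)*(-65263) + 49262)*(-1/60609) = (-3839/1836 + 49262)*(-1/60609) = (90441193/1836)*(-1/60609) = -90441193/111278124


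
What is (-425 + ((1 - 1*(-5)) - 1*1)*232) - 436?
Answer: 299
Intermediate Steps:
(-425 + ((1 - 1*(-5)) - 1*1)*232) - 436 = (-425 + ((1 + 5) - 1)*232) - 436 = (-425 + (6 - 1)*232) - 436 = (-425 + 5*232) - 436 = (-425 + 1160) - 436 = 735 - 436 = 299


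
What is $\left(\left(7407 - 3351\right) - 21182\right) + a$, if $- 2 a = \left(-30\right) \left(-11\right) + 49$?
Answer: $- \frac{34631}{2} \approx -17316.0$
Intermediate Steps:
$a = - \frac{379}{2}$ ($a = - \frac{\left(-30\right) \left(-11\right) + 49}{2} = - \frac{330 + 49}{2} = \left(- \frac{1}{2}\right) 379 = - \frac{379}{2} \approx -189.5$)
$\left(\left(7407 - 3351\right) - 21182\right) + a = \left(\left(7407 - 3351\right) - 21182\right) - \frac{379}{2} = \left(4056 - 21182\right) - \frac{379}{2} = -17126 - \frac{379}{2} = - \frac{34631}{2}$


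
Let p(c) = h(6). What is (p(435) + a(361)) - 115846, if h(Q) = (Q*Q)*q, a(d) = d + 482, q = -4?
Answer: -115147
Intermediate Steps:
a(d) = 482 + d
h(Q) = -4*Q**2 (h(Q) = (Q*Q)*(-4) = Q**2*(-4) = -4*Q**2)
p(c) = -144 (p(c) = -4*6**2 = -4*36 = -144)
(p(435) + a(361)) - 115846 = (-144 + (482 + 361)) - 115846 = (-144 + 843) - 115846 = 699 - 115846 = -115147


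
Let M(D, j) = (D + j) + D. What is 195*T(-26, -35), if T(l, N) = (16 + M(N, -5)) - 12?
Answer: -13845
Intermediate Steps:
M(D, j) = j + 2*D
T(l, N) = -1 + 2*N (T(l, N) = (16 + (-5 + 2*N)) - 12 = (11 + 2*N) - 12 = -1 + 2*N)
195*T(-26, -35) = 195*(-1 + 2*(-35)) = 195*(-1 - 70) = 195*(-71) = -13845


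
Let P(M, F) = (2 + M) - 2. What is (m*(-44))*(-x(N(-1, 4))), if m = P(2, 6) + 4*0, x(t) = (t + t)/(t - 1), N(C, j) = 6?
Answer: 1056/5 ≈ 211.20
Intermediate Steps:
P(M, F) = M
x(t) = 2*t/(-1 + t) (x(t) = (2*t)/(-1 + t) = 2*t/(-1 + t))
m = 2 (m = 2 + 4*0 = 2 + 0 = 2)
(m*(-44))*(-x(N(-1, 4))) = (2*(-44))*(-2*6/(-1 + 6)) = -(-88)*2*6/5 = -(-88)*2*6*(⅕) = -(-88)*12/5 = -88*(-12/5) = 1056/5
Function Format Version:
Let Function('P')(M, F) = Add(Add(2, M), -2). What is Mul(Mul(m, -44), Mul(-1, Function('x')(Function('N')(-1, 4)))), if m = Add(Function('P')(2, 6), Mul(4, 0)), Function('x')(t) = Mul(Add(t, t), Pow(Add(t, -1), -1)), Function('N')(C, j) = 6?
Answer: Rational(1056, 5) ≈ 211.20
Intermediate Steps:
Function('P')(M, F) = M
Function('x')(t) = Mul(2, t, Pow(Add(-1, t), -1)) (Function('x')(t) = Mul(Mul(2, t), Pow(Add(-1, t), -1)) = Mul(2, t, Pow(Add(-1, t), -1)))
m = 2 (m = Add(2, Mul(4, 0)) = Add(2, 0) = 2)
Mul(Mul(m, -44), Mul(-1, Function('x')(Function('N')(-1, 4)))) = Mul(Mul(2, -44), Mul(-1, Mul(2, 6, Pow(Add(-1, 6), -1)))) = Mul(-88, Mul(-1, Mul(2, 6, Pow(5, -1)))) = Mul(-88, Mul(-1, Mul(2, 6, Rational(1, 5)))) = Mul(-88, Mul(-1, Rational(12, 5))) = Mul(-88, Rational(-12, 5)) = Rational(1056, 5)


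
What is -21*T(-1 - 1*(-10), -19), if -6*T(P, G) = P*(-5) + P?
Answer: -126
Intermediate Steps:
T(P, G) = 2*P/3 (T(P, G) = -(P*(-5) + P)/6 = -(-5*P + P)/6 = -(-2)*P/3 = 2*P/3)
-21*T(-1 - 1*(-10), -19) = -14*(-1 - 1*(-10)) = -14*(-1 + 10) = -14*9 = -21*6 = -126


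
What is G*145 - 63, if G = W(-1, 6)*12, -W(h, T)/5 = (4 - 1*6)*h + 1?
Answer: -26163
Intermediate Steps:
W(h, T) = -5 + 10*h (W(h, T) = -5*((4 - 1*6)*h + 1) = -5*((4 - 6)*h + 1) = -5*(-2*h + 1) = -5*(1 - 2*h) = -5 + 10*h)
G = -180 (G = (-5 + 10*(-1))*12 = (-5 - 10)*12 = -15*12 = -180)
G*145 - 63 = -180*145 - 63 = -26100 - 63 = -26163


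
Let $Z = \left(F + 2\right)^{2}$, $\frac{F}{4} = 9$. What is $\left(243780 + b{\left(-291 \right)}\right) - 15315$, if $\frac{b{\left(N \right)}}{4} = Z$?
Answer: $234241$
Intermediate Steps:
$F = 36$ ($F = 4 \cdot 9 = 36$)
$Z = 1444$ ($Z = \left(36 + 2\right)^{2} = 38^{2} = 1444$)
$b{\left(N \right)} = 5776$ ($b{\left(N \right)} = 4 \cdot 1444 = 5776$)
$\left(243780 + b{\left(-291 \right)}\right) - 15315 = \left(243780 + 5776\right) - 15315 = 249556 - 15315 = 234241$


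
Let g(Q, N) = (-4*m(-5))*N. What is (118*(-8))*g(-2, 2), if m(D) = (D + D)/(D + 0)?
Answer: 15104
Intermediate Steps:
m(D) = 2 (m(D) = (2*D)/D = 2)
g(Q, N) = -8*N (g(Q, N) = (-4*2)*N = -8*N)
(118*(-8))*g(-2, 2) = (118*(-8))*(-8*2) = -944*(-16) = 15104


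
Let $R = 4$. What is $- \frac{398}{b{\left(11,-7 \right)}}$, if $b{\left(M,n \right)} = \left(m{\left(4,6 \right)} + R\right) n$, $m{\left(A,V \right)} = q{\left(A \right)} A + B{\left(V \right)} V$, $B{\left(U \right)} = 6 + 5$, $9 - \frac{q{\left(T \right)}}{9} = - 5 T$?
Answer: $\frac{199}{3899} \approx 0.051039$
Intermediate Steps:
$q{\left(T \right)} = 81 + 45 T$ ($q{\left(T \right)} = 81 - 9 \left(- 5 T\right) = 81 + 45 T$)
$B{\left(U \right)} = 11$
$m{\left(A,V \right)} = 11 V + A \left(81 + 45 A\right)$ ($m{\left(A,V \right)} = \left(81 + 45 A\right) A + 11 V = A \left(81 + 45 A\right) + 11 V = 11 V + A \left(81 + 45 A\right)$)
$b{\left(M,n \right)} = 1114 n$ ($b{\left(M,n \right)} = \left(\left(11 \cdot 6 + 9 \cdot 4 \left(9 + 5 \cdot 4\right)\right) + 4\right) n = \left(\left(66 + 9 \cdot 4 \left(9 + 20\right)\right) + 4\right) n = \left(\left(66 + 9 \cdot 4 \cdot 29\right) + 4\right) n = \left(\left(66 + 1044\right) + 4\right) n = \left(1110 + 4\right) n = 1114 n$)
$- \frac{398}{b{\left(11,-7 \right)}} = - \frac{398}{1114 \left(-7\right)} = - \frac{398}{-7798} = \left(-398\right) \left(- \frac{1}{7798}\right) = \frac{199}{3899}$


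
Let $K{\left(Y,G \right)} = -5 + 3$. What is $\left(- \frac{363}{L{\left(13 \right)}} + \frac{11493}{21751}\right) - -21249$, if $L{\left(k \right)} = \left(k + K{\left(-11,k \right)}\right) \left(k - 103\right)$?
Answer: $\frac{13866194021}{652530} \approx 21250.0$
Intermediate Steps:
$K{\left(Y,G \right)} = -2$
$L{\left(k \right)} = \left(-103 + k\right) \left(-2 + k\right)$ ($L{\left(k \right)} = \left(k - 2\right) \left(k - 103\right) = \left(-2 + k\right) \left(-103 + k\right) = \left(-103 + k\right) \left(-2 + k\right)$)
$\left(- \frac{363}{L{\left(13 \right)}} + \frac{11493}{21751}\right) - -21249 = \left(- \frac{363}{206 + 13^{2} - 1365} + \frac{11493}{21751}\right) - -21249 = \left(- \frac{363}{206 + 169 - 1365} + 11493 \cdot \frac{1}{21751}\right) + 21249 = \left(- \frac{363}{-990} + \frac{11493}{21751}\right) + 21249 = \left(\left(-363\right) \left(- \frac{1}{990}\right) + \frac{11493}{21751}\right) + 21249 = \left(\frac{11}{30} + \frac{11493}{21751}\right) + 21249 = \frac{584051}{652530} + 21249 = \frac{13866194021}{652530}$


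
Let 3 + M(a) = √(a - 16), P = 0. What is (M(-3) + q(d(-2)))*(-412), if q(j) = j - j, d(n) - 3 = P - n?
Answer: 1236 - 412*I*√19 ≈ 1236.0 - 1795.9*I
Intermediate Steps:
d(n) = 3 - n (d(n) = 3 + (0 - n) = 3 - n)
M(a) = -3 + √(-16 + a) (M(a) = -3 + √(a - 16) = -3 + √(-16 + a))
q(j) = 0
(M(-3) + q(d(-2)))*(-412) = ((-3 + √(-16 - 3)) + 0)*(-412) = ((-3 + √(-19)) + 0)*(-412) = ((-3 + I*√19) + 0)*(-412) = (-3 + I*√19)*(-412) = 1236 - 412*I*√19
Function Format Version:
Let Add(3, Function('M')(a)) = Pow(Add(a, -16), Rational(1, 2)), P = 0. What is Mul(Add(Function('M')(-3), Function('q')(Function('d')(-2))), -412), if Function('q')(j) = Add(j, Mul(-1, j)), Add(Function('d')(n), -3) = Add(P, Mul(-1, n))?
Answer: Add(1236, Mul(-412, I, Pow(19, Rational(1, 2)))) ≈ Add(1236.0, Mul(-1795.9, I))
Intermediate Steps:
Function('d')(n) = Add(3, Mul(-1, n)) (Function('d')(n) = Add(3, Add(0, Mul(-1, n))) = Add(3, Mul(-1, n)))
Function('M')(a) = Add(-3, Pow(Add(-16, a), Rational(1, 2))) (Function('M')(a) = Add(-3, Pow(Add(a, -16), Rational(1, 2))) = Add(-3, Pow(Add(-16, a), Rational(1, 2))))
Function('q')(j) = 0
Mul(Add(Function('M')(-3), Function('q')(Function('d')(-2))), -412) = Mul(Add(Add(-3, Pow(Add(-16, -3), Rational(1, 2))), 0), -412) = Mul(Add(Add(-3, Pow(-19, Rational(1, 2))), 0), -412) = Mul(Add(Add(-3, Mul(I, Pow(19, Rational(1, 2)))), 0), -412) = Mul(Add(-3, Mul(I, Pow(19, Rational(1, 2)))), -412) = Add(1236, Mul(-412, I, Pow(19, Rational(1, 2))))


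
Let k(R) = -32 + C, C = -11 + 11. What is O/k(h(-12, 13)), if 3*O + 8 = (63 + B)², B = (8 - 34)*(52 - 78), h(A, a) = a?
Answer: -546113/96 ≈ -5688.7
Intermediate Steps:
C = 0
B = 676 (B = -26*(-26) = 676)
k(R) = -32 (k(R) = -32 + 0 = -32)
O = 546113/3 (O = -8/3 + (63 + 676)²/3 = -8/3 + (⅓)*739² = -8/3 + (⅓)*546121 = -8/3 + 546121/3 = 546113/3 ≈ 1.8204e+5)
O/k(h(-12, 13)) = (546113/3)/(-32) = (546113/3)*(-1/32) = -546113/96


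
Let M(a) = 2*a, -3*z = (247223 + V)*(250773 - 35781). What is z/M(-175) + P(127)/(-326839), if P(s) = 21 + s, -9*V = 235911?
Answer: 2588321126062612/57196825 ≈ 4.5253e+7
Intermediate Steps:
V = -78637/3 (V = -1/9*235911 = -78637/3 ≈ -26212.)
z = -15838508416 (z = -(247223 - 78637/3)*(250773 - 35781)/3 = -663032*214992/9 = -1/3*47515525248 = -15838508416)
z/M(-175) + P(127)/(-326839) = -15838508416/(2*(-175)) + (21 + 127)/(-326839) = -15838508416/(-350) + 148*(-1/326839) = -15838508416*(-1/350) - 148/326839 = 7919254208/175 - 148/326839 = 2588321126062612/57196825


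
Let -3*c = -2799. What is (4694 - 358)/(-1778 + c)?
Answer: -4336/845 ≈ -5.1314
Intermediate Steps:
c = 933 (c = -1/3*(-2799) = 933)
(4694 - 358)/(-1778 + c) = (4694 - 358)/(-1778 + 933) = 4336/(-845) = 4336*(-1/845) = -4336/845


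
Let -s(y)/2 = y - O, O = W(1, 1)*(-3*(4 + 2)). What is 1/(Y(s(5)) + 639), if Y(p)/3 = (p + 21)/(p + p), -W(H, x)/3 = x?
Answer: 28/17943 ≈ 0.0015605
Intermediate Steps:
W(H, x) = -3*x
O = 54 (O = (-3*1)*(-3*(4 + 2)) = -(-9)*6 = -3*(-18) = 54)
s(y) = 108 - 2*y (s(y) = -2*(y - 1*54) = -2*(y - 54) = -2*(-54 + y) = 108 - 2*y)
Y(p) = 3*(21 + p)/(2*p) (Y(p) = 3*((p + 21)/(p + p)) = 3*((21 + p)/((2*p))) = 3*((21 + p)*(1/(2*p))) = 3*((21 + p)/(2*p)) = 3*(21 + p)/(2*p))
1/(Y(s(5)) + 639) = 1/(3*(21 + (108 - 2*5))/(2*(108 - 2*5)) + 639) = 1/(3*(21 + (108 - 10))/(2*(108 - 10)) + 639) = 1/((3/2)*(21 + 98)/98 + 639) = 1/((3/2)*(1/98)*119 + 639) = 1/(51/28 + 639) = 1/(17943/28) = 28/17943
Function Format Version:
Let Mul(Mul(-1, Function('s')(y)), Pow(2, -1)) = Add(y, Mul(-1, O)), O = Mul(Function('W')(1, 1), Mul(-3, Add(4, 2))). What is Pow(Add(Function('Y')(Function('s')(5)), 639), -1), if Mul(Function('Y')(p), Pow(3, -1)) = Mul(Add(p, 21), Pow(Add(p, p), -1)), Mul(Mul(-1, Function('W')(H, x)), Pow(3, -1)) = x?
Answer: Rational(28, 17943) ≈ 0.0015605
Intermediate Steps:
Function('W')(H, x) = Mul(-3, x)
O = 54 (O = Mul(Mul(-3, 1), Mul(-3, Add(4, 2))) = Mul(-3, Mul(-3, 6)) = Mul(-3, -18) = 54)
Function('s')(y) = Add(108, Mul(-2, y)) (Function('s')(y) = Mul(-2, Add(y, Mul(-1, 54))) = Mul(-2, Add(y, -54)) = Mul(-2, Add(-54, y)) = Add(108, Mul(-2, y)))
Function('Y')(p) = Mul(Rational(3, 2), Pow(p, -1), Add(21, p)) (Function('Y')(p) = Mul(3, Mul(Add(p, 21), Pow(Add(p, p), -1))) = Mul(3, Mul(Add(21, p), Pow(Mul(2, p), -1))) = Mul(3, Mul(Add(21, p), Mul(Rational(1, 2), Pow(p, -1)))) = Mul(3, Mul(Rational(1, 2), Pow(p, -1), Add(21, p))) = Mul(Rational(3, 2), Pow(p, -1), Add(21, p)))
Pow(Add(Function('Y')(Function('s')(5)), 639), -1) = Pow(Add(Mul(Rational(3, 2), Pow(Add(108, Mul(-2, 5)), -1), Add(21, Add(108, Mul(-2, 5)))), 639), -1) = Pow(Add(Mul(Rational(3, 2), Pow(Add(108, -10), -1), Add(21, Add(108, -10))), 639), -1) = Pow(Add(Mul(Rational(3, 2), Pow(98, -1), Add(21, 98)), 639), -1) = Pow(Add(Mul(Rational(3, 2), Rational(1, 98), 119), 639), -1) = Pow(Add(Rational(51, 28), 639), -1) = Pow(Rational(17943, 28), -1) = Rational(28, 17943)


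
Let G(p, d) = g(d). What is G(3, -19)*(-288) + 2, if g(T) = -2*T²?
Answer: 207938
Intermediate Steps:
G(p, d) = -2*d²
G(3, -19)*(-288) + 2 = -2*(-19)²*(-288) + 2 = -2*361*(-288) + 2 = -722*(-288) + 2 = 207936 + 2 = 207938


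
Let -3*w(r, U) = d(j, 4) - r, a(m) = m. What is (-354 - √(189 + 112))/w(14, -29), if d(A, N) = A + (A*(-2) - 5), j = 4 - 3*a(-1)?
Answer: -531/13 - 3*√301/26 ≈ -42.848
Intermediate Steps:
j = 7 (j = 4 - 3*(-1) = 4 + 3 = 7)
d(A, N) = -5 - A (d(A, N) = A + (-2*A - 5) = A + (-5 - 2*A) = -5 - A)
w(r, U) = 4 + r/3 (w(r, U) = -((-5 - 1*7) - r)/3 = -((-5 - 7) - r)/3 = -(-12 - r)/3 = 4 + r/3)
(-354 - √(189 + 112))/w(14, -29) = (-354 - √(189 + 112))/(4 + (⅓)*14) = (-354 - √301)/(4 + 14/3) = (-354 - √301)/(26/3) = (-354 - √301)*(3/26) = -531/13 - 3*√301/26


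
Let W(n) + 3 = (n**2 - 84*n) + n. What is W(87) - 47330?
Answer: -46985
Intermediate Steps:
W(n) = -3 + n**2 - 83*n (W(n) = -3 + ((n**2 - 84*n) + n) = -3 + (n**2 - 83*n) = -3 + n**2 - 83*n)
W(87) - 47330 = (-3 + 87**2 - 83*87) - 47330 = (-3 + 7569 - 7221) - 47330 = 345 - 47330 = -46985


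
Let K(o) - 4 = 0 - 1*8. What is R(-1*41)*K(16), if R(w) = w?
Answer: 164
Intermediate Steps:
K(o) = -4 (K(o) = 4 + (0 - 1*8) = 4 + (0 - 8) = 4 - 8 = -4)
R(-1*41)*K(16) = -1*41*(-4) = -41*(-4) = 164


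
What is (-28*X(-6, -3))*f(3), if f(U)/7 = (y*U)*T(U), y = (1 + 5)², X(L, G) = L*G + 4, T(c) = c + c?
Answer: -2794176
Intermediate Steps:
T(c) = 2*c
X(L, G) = 4 + G*L (X(L, G) = G*L + 4 = 4 + G*L)
y = 36 (y = 6² = 36)
f(U) = 504*U² (f(U) = 7*((36*U)*(2*U)) = 7*(72*U²) = 504*U²)
(-28*X(-6, -3))*f(3) = (-28*(4 - 3*(-6)))*(504*3²) = (-28*(4 + 18))*(504*9) = -28*22*4536 = -616*4536 = -2794176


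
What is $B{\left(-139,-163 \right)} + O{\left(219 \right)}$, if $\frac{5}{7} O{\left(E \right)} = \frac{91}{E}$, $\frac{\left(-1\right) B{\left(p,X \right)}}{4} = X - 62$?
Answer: $\frac{986137}{1095} \approx 900.58$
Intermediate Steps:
$B{\left(p,X \right)} = 248 - 4 X$ ($B{\left(p,X \right)} = - 4 \left(X - 62\right) = - 4 \left(-62 + X\right) = 248 - 4 X$)
$O{\left(E \right)} = \frac{637}{5 E}$ ($O{\left(E \right)} = \frac{7 \frac{91}{E}}{5} = \frac{637}{5 E}$)
$B{\left(-139,-163 \right)} + O{\left(219 \right)} = \left(248 - -652\right) + \frac{637}{5 \cdot 219} = \left(248 + 652\right) + \frac{637}{5} \cdot \frac{1}{219} = 900 + \frac{637}{1095} = \frac{986137}{1095}$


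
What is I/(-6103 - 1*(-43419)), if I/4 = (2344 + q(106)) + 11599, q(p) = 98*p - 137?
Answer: 24194/9329 ≈ 2.5934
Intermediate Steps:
q(p) = -137 + 98*p
I = 96776 (I = 4*((2344 + (-137 + 98*106)) + 11599) = 4*((2344 + (-137 + 10388)) + 11599) = 4*((2344 + 10251) + 11599) = 4*(12595 + 11599) = 4*24194 = 96776)
I/(-6103 - 1*(-43419)) = 96776/(-6103 - 1*(-43419)) = 96776/(-6103 + 43419) = 96776/37316 = 96776*(1/37316) = 24194/9329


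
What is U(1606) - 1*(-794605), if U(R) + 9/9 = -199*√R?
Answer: 794604 - 199*√1606 ≈ 7.8663e+5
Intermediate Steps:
U(R) = -1 - 199*√R
U(1606) - 1*(-794605) = (-1 - 199*√1606) - 1*(-794605) = (-1 - 199*√1606) + 794605 = 794604 - 199*√1606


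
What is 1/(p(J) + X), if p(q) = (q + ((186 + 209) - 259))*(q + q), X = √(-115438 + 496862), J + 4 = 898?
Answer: 230205/423954688522 - √23839/847909377044 ≈ 5.4281e-7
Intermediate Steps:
J = 894 (J = -4 + 898 = 894)
X = 4*√23839 (X = √381424 = 4*√23839 ≈ 617.60)
p(q) = 2*q*(136 + q) (p(q) = (q + (395 - 259))*(2*q) = (q + 136)*(2*q) = (136 + q)*(2*q) = 2*q*(136 + q))
1/(p(J) + X) = 1/(2*894*(136 + 894) + 4*√23839) = 1/(2*894*1030 + 4*√23839) = 1/(1841640 + 4*√23839)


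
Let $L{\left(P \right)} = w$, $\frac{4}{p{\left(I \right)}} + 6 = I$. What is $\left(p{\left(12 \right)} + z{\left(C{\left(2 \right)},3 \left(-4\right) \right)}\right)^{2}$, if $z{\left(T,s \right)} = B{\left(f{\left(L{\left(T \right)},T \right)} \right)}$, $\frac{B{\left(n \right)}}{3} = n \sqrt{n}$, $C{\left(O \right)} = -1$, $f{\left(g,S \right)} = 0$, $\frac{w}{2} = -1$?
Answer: $\frac{4}{9} \approx 0.44444$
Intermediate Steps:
$w = -2$ ($w = 2 \left(-1\right) = -2$)
$p{\left(I \right)} = \frac{4}{-6 + I}$
$L{\left(P \right)} = -2$
$B{\left(n \right)} = 3 n^{\frac{3}{2}}$ ($B{\left(n \right)} = 3 n \sqrt{n} = 3 n^{\frac{3}{2}}$)
$z{\left(T,s \right)} = 0$ ($z{\left(T,s \right)} = 3 \cdot 0^{\frac{3}{2}} = 3 \cdot 0 = 0$)
$\left(p{\left(12 \right)} + z{\left(C{\left(2 \right)},3 \left(-4\right) \right)}\right)^{2} = \left(\frac{4}{-6 + 12} + 0\right)^{2} = \left(\frac{4}{6} + 0\right)^{2} = \left(4 \cdot \frac{1}{6} + 0\right)^{2} = \left(\frac{2}{3} + 0\right)^{2} = \left(\frac{2}{3}\right)^{2} = \frac{4}{9}$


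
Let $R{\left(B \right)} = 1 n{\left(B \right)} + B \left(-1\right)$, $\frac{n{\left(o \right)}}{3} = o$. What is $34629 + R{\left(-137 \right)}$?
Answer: $34355$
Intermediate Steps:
$n{\left(o \right)} = 3 o$
$R{\left(B \right)} = 2 B$ ($R{\left(B \right)} = 1 \cdot 3 B + B \left(-1\right) = 3 B - B = 2 B$)
$34629 + R{\left(-137 \right)} = 34629 + 2 \left(-137\right) = 34629 - 274 = 34355$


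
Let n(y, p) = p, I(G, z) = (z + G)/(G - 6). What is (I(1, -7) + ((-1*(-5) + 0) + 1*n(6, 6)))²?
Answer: 3721/25 ≈ 148.84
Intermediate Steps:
I(G, z) = (G + z)/(-6 + G)
(I(1, -7) + ((-1*(-5) + 0) + 1*n(6, 6)))² = ((1 - 7)/(-6 + 1) + ((-1*(-5) + 0) + 1*6))² = (-6/(-5) + ((5 + 0) + 6))² = (-⅕*(-6) + (5 + 6))² = (6/5 + 11)² = (61/5)² = 3721/25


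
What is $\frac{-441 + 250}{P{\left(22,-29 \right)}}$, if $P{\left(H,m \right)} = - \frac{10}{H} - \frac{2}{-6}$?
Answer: $\frac{6303}{4} \approx 1575.8$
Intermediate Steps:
$P{\left(H,m \right)} = \frac{1}{3} - \frac{10}{H}$ ($P{\left(H,m \right)} = - \frac{10}{H} - - \frac{1}{3} = - \frac{10}{H} + \frac{1}{3} = \frac{1}{3} - \frac{10}{H}$)
$\frac{-441 + 250}{P{\left(22,-29 \right)}} = \frac{-441 + 250}{\frac{1}{3} \cdot \frac{1}{22} \left(-30 + 22\right)} = - \frac{191}{\frac{1}{3} \cdot \frac{1}{22} \left(-8\right)} = - \frac{191}{- \frac{4}{33}} = \left(-191\right) \left(- \frac{33}{4}\right) = \frac{6303}{4}$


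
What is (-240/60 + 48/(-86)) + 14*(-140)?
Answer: -84476/43 ≈ -1964.6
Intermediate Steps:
(-240/60 + 48/(-86)) + 14*(-140) = (-240*1/60 + 48*(-1/86)) - 1960 = (-4 - 24/43) - 1960 = -196/43 - 1960 = -84476/43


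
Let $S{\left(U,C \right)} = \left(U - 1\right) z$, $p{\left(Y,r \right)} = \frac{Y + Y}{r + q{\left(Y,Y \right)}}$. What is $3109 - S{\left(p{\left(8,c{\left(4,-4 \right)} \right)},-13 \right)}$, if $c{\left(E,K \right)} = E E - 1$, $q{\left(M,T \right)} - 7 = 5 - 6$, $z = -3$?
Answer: $\frac{21758}{7} \approx 3108.3$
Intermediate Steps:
$q{\left(M,T \right)} = 6$ ($q{\left(M,T \right)} = 7 + \left(5 - 6\right) = 7 - 1 = 6$)
$c{\left(E,K \right)} = -1 + E^{2}$ ($c{\left(E,K \right)} = E^{2} - 1 = -1 + E^{2}$)
$p{\left(Y,r \right)} = \frac{2 Y}{6 + r}$ ($p{\left(Y,r \right)} = \frac{Y + Y}{r + 6} = \frac{2 Y}{6 + r}$)
$S{\left(U,C \right)} = 3 - 3 U$ ($S{\left(U,C \right)} = \left(U - 1\right) \left(-3\right) = \left(-1 + U\right) \left(-3\right) = 3 - 3 U$)
$3109 - S{\left(p{\left(8,c{\left(4,-4 \right)} \right)},-13 \right)} = 3109 - \left(3 - 3 \cdot 2 \cdot 8 \frac{1}{6 - \left(1 - 4^{2}\right)}\right) = 3109 - \left(3 - 3 \cdot 2 \cdot 8 \frac{1}{6 + \left(-1 + 16\right)}\right) = 3109 - \left(3 - 3 \cdot 2 \cdot 8 \frac{1}{6 + 15}\right) = 3109 - \left(3 - 3 \cdot 2 \cdot 8 \cdot \frac{1}{21}\right) = 3109 - \left(3 - \frac{16}{7}\right) = 3109 - \frac{5}{7} = \frac{21758}{7}$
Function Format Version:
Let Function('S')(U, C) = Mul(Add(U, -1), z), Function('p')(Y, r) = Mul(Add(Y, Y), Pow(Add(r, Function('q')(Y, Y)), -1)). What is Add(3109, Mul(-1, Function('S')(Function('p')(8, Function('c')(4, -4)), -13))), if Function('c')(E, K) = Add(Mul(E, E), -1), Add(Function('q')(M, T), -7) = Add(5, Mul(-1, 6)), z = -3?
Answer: Rational(21758, 7) ≈ 3108.3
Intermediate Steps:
Function('q')(M, T) = 6 (Function('q')(M, T) = Add(7, Add(5, Mul(-1, 6))) = Add(7, Add(5, -6)) = Add(7, -1) = 6)
Function('c')(E, K) = Add(-1, Pow(E, 2)) (Function('c')(E, K) = Add(Pow(E, 2), -1) = Add(-1, Pow(E, 2)))
Function('p')(Y, r) = Mul(2, Y, Pow(Add(6, r), -1)) (Function('p')(Y, r) = Mul(Add(Y, Y), Pow(Add(r, 6), -1)) = Mul(Mul(2, Y), Pow(Add(6, r), -1)) = Mul(2, Y, Pow(Add(6, r), -1)))
Function('S')(U, C) = Add(3, Mul(-3, U)) (Function('S')(U, C) = Mul(Add(U, -1), -3) = Mul(Add(-1, U), -3) = Add(3, Mul(-3, U)))
Add(3109, Mul(-1, Function('S')(Function('p')(8, Function('c')(4, -4)), -13))) = Add(3109, Mul(-1, Add(3, Mul(-3, Mul(2, 8, Pow(Add(6, Add(-1, Pow(4, 2))), -1)))))) = Add(3109, Mul(-1, Add(3, Mul(-3, Mul(2, 8, Pow(Add(6, Add(-1, 16)), -1)))))) = Add(3109, Mul(-1, Add(3, Mul(-3, Mul(2, 8, Pow(Add(6, 15), -1)))))) = Add(3109, Mul(-1, Add(3, Mul(-3, Mul(2, 8, Pow(21, -1)))))) = Add(3109, Mul(-1, Add(3, Mul(-3, Mul(2, 8, Rational(1, 21)))))) = Add(3109, Mul(-1, Add(3, Mul(-3, Rational(16, 21))))) = Add(3109, Mul(-1, Add(3, Rational(-16, 7)))) = Add(3109, Mul(-1, Rational(5, 7))) = Add(3109, Rational(-5, 7)) = Rational(21758, 7)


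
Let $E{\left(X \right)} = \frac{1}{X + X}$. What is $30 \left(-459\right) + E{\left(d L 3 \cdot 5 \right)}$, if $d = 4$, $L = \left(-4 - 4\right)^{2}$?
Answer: $- \frac{105753599}{7680} \approx -13770.0$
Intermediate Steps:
$L = 64$ ($L = \left(-8\right)^{2} = 64$)
$E{\left(X \right)} = \frac{1}{2 X}$
$30 \left(-459\right) + E{\left(d L 3 \cdot 5 \right)} = 30 \left(-459\right) + \frac{1}{2 \cdot 4 \cdot 64 \cdot 3 \cdot 5} = -13770 + \frac{1}{2 \cdot 4 \cdot 192 \cdot 5} = -13770 + \frac{1}{2 \cdot 4 \cdot 960} = -13770 + \frac{1}{2 \cdot 3840} = -13770 + \frac{1}{2} \cdot \frac{1}{3840} = -13770 + \frac{1}{7680} = - \frac{105753599}{7680}$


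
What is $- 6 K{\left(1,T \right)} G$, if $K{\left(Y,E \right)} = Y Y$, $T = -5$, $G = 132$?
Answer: $-792$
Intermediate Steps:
$K{\left(Y,E \right)} = Y^{2}$
$- 6 K{\left(1,T \right)} G = - 6 \cdot 1^{2} \cdot 132 = \left(-6\right) 1 \cdot 132 = \left(-6\right) 132 = -792$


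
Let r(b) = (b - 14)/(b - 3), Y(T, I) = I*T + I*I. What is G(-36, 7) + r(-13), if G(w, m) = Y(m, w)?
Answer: 16731/16 ≈ 1045.7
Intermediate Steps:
Y(T, I) = I² + I*T (Y(T, I) = I*T + I² = I² + I*T)
r(b) = (-14 + b)/(-3 + b)
G(w, m) = w*(m + w) (G(w, m) = w*(w + m) = w*(m + w))
G(-36, 7) + r(-13) = -36*(7 - 36) + (-14 - 13)/(-3 - 13) = -36*(-29) - 27/(-16) = 1044 - 1/16*(-27) = 1044 + 27/16 = 16731/16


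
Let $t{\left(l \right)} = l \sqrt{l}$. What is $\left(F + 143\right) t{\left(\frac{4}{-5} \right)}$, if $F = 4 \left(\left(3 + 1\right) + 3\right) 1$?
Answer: $- \frac{1368 i \sqrt{5}}{25} \approx - 122.36 i$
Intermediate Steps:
$F = 28$ ($F = 4 \left(4 + 3\right) 1 = 4 \cdot 7 \cdot 1 = 28 \cdot 1 = 28$)
$t{\left(l \right)} = l^{\frac{3}{2}}$
$\left(F + 143\right) t{\left(\frac{4}{-5} \right)} = \left(28 + 143\right) \left(\frac{4}{-5}\right)^{\frac{3}{2}} = 171 \left(4 \left(- \frac{1}{5}\right)\right)^{\frac{3}{2}} = 171 \left(- \frac{4}{5}\right)^{\frac{3}{2}} = 171 \left(- \frac{8 i \sqrt{5}}{25}\right) = - \frac{1368 i \sqrt{5}}{25}$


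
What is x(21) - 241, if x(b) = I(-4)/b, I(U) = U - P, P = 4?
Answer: -5069/21 ≈ -241.38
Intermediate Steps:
I(U) = -4 + U (I(U) = U - 1*4 = U - 4 = -4 + U)
x(b) = -8/b (x(b) = (-4 - 4)/b = -8/b)
x(21) - 241 = -8/21 - 241 = -5069/21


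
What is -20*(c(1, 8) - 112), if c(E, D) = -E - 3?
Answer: 2320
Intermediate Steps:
c(E, D) = -3 - E
-20*(c(1, 8) - 112) = -20*((-3 - 1*1) - 112) = -20*((-3 - 1) - 112) = -20*(-4 - 112) = -20*(-116) = 2320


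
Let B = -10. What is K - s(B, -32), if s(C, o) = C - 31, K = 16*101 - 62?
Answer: 1595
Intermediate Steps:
K = 1554 (K = 1616 - 62 = 1554)
s(C, o) = -31 + C
K - s(B, -32) = 1554 - (-31 - 10) = 1554 - 1*(-41) = 1554 + 41 = 1595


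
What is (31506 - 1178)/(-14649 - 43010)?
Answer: -30328/57659 ≈ -0.52599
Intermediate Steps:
(31506 - 1178)/(-14649 - 43010) = 30328/(-57659) = 30328*(-1/57659) = -30328/57659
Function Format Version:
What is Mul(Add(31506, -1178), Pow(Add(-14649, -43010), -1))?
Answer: Rational(-30328, 57659) ≈ -0.52599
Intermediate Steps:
Mul(Add(31506, -1178), Pow(Add(-14649, -43010), -1)) = Mul(30328, Pow(-57659, -1)) = Mul(30328, Rational(-1, 57659)) = Rational(-30328, 57659)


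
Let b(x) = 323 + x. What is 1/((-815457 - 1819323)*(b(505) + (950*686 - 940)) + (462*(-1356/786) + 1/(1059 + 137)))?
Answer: -156676/268979951641429261 ≈ -5.8248e-13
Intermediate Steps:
1/((-815457 - 1819323)*(b(505) + (950*686 - 940)) + (462*(-1356/786) + 1/(1059 + 137))) = 1/((-815457 - 1819323)*((323 + 505) + (950*686 - 940)) + (462*(-1356/786) + 1/(1059 + 137))) = 1/(-2634780*(828 + (651700 - 940)) + (462*(-1356*1/786) + 1/1196)) = 1/(-2634780*(828 + 650760) + (462*(-226/131) + 1/1196)) = 1/(-2634780*651588 + (-104412/131 + 1/1196)) = 1/(-1716791030640 - 124876621/156676) = 1/(-268979951641429261/156676) = -156676/268979951641429261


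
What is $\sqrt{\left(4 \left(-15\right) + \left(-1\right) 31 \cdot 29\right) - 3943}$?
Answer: $i \sqrt{4902} \approx 70.014 i$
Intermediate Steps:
$\sqrt{\left(4 \left(-15\right) + \left(-1\right) 31 \cdot 29\right) - 3943} = \sqrt{\left(-60 - 899\right) - 3943} = \sqrt{-959 - 3943} = \sqrt{-4902} = i \sqrt{4902}$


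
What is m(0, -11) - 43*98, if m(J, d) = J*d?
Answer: -4214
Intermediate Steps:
m(0, -11) - 43*98 = 0*(-11) - 43*98 = 0 - 4214 = -4214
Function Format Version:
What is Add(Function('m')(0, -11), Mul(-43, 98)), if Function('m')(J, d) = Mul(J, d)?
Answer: -4214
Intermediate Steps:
Add(Function('m')(0, -11), Mul(-43, 98)) = Add(Mul(0, -11), Mul(-43, 98)) = Add(0, -4214) = -4214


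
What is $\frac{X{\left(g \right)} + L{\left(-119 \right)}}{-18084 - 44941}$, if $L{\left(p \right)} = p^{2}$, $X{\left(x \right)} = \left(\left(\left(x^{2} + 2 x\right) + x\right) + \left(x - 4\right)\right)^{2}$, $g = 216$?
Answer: $- \frac{2257784417}{63025} \approx -35824.0$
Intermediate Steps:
$X{\left(x \right)} = \left(-4 + x^{2} + 4 x\right)^{2}$ ($X{\left(x \right)} = \left(\left(x^{2} + 3 x\right) + \left(x - 4\right)\right)^{2} = \left(\left(x^{2} + 3 x\right) + \left(-4 + x\right)\right)^{2} = \left(-4 + x^{2} + 4 x\right)^{2}$)
$\frac{X{\left(g \right)} + L{\left(-119 \right)}}{-18084 - 44941} = \frac{\left(-4 + 216^{2} + 4 \cdot 216\right)^{2} + \left(-119\right)^{2}}{-18084 - 44941} = \frac{\left(-4 + 46656 + 864\right)^{2} + 14161}{-63025} = \left(47516^{2} + 14161\right) \left(- \frac{1}{63025}\right) = \left(2257770256 + 14161\right) \left(- \frac{1}{63025}\right) = 2257784417 \left(- \frac{1}{63025}\right) = - \frac{2257784417}{63025}$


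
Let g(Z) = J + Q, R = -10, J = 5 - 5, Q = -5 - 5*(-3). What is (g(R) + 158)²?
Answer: 28224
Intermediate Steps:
Q = 10 (Q = -5 + 15 = 10)
J = 0
g(Z) = 10 (g(Z) = 0 + 10 = 10)
(g(R) + 158)² = (10 + 158)² = 168² = 28224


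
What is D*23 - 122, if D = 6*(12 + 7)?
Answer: 2500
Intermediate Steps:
D = 114 (D = 6*19 = 114)
D*23 - 122 = 114*23 - 122 = 2622 - 122 = 2500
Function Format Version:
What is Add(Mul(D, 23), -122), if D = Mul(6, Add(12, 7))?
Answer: 2500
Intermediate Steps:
D = 114 (D = Mul(6, 19) = 114)
Add(Mul(D, 23), -122) = Add(Mul(114, 23), -122) = Add(2622, -122) = 2500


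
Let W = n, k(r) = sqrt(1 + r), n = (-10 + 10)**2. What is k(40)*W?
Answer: 0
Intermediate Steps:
n = 0 (n = 0**2 = 0)
W = 0
k(40)*W = sqrt(1 + 40)*0 = sqrt(41)*0 = 0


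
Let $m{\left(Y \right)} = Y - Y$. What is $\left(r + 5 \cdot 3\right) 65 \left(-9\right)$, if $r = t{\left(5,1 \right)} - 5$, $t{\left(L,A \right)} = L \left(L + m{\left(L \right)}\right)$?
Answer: $-20475$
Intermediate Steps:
$m{\left(Y \right)} = 0$
$t{\left(L,A \right)} = L^{2}$ ($t{\left(L,A \right)} = L \left(L + 0\right) = L L = L^{2}$)
$r = 20$ ($r = 5^{2} - 5 = 25 - 5 = 20$)
$\left(r + 5 \cdot 3\right) 65 \left(-9\right) = \left(20 + 5 \cdot 3\right) 65 \left(-9\right) = \left(20 + 15\right) 65 \left(-9\right) = 35 \cdot 65 \left(-9\right) = 2275 \left(-9\right) = -20475$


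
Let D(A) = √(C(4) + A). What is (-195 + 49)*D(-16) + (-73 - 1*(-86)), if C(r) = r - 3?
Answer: 13 - 146*I*√15 ≈ 13.0 - 565.46*I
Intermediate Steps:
C(r) = -3 + r
D(A) = √(1 + A) (D(A) = √((-3 + 4) + A) = √(1 + A))
(-195 + 49)*D(-16) + (-73 - 1*(-86)) = (-195 + 49)*√(1 - 16) + (-73 - 1*(-86)) = -146*I*√15 + (-73 + 86) = -146*I*√15 + 13 = 13 - 146*I*√15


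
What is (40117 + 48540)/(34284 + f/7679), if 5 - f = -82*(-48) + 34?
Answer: 680797103/263262871 ≈ 2.5860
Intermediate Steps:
f = -3965 (f = 5 - (-82*(-48) + 34) = 5 - (3936 + 34) = 5 - 1*3970 = 5 - 3970 = -3965)
(40117 + 48540)/(34284 + f/7679) = (40117 + 48540)/(34284 - 3965/7679) = 88657/(34284 - 3965*1/7679) = 88657/(34284 - 3965/7679) = 88657/(263262871/7679) = 88657*(7679/263262871) = 680797103/263262871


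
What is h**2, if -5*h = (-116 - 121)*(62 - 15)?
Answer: 124077321/25 ≈ 4.9631e+6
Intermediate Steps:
h = 11139/5 (h = -(-116 - 121)*(62 - 15)/5 = -(-237)*47/5 = -1/5*(-11139) = 11139/5 ≈ 2227.8)
h**2 = (11139/5)**2 = 124077321/25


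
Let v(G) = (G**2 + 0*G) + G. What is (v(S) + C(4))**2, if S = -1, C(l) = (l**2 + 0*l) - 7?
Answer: 81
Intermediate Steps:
C(l) = -7 + l**2 (C(l) = (l**2 + 0) - 7 = l**2 - 7 = -7 + l**2)
v(G) = G + G**2 (v(G) = (G**2 + 0) + G = G**2 + G = G + G**2)
(v(S) + C(4))**2 = (-(1 - 1) + (-7 + 4**2))**2 = (-1*0 + (-7 + 16))**2 = (0 + 9)**2 = 9**2 = 81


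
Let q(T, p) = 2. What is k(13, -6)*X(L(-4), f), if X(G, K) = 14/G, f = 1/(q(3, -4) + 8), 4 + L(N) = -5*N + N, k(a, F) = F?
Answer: -7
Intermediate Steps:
L(N) = -4 - 4*N (L(N) = -4 + (-5*N + N) = -4 - 4*N)
f = ⅒ (f = 1/(2 + 8) = 1/10 = ⅒ ≈ 0.10000)
k(13, -6)*X(L(-4), f) = -84/(-4 - 4*(-4)) = -84/(-4 + 16) = -84/12 = -6*7/6 = -7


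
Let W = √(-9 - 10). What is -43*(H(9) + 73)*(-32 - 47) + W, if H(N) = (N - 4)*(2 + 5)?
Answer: 366876 + I*√19 ≈ 3.6688e+5 + 4.3589*I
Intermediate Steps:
H(N) = -28 + 7*N (H(N) = (-4 + N)*7 = -28 + 7*N)
W = I*√19 (W = √(-19) = I*√19 ≈ 4.3589*I)
-43*(H(9) + 73)*(-32 - 47) + W = -43*((-28 + 7*9) + 73)*(-32 - 47) + I*√19 = -43*((-28 + 63) + 73)*(-79) + I*√19 = -43*(35 + 73)*(-79) + I*√19 = -4644*(-79) + I*√19 = -43*(-8532) + I*√19 = 366876 + I*√19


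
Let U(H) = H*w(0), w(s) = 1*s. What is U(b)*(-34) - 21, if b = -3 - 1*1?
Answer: -21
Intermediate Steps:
w(s) = s
b = -4 (b = -3 - 1 = -4)
U(H) = 0 (U(H) = H*0 = 0)
U(b)*(-34) - 21 = 0*(-34) - 21 = 0 - 21 = -21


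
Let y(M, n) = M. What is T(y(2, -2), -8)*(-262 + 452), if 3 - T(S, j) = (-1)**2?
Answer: 380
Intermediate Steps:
T(S, j) = 2 (T(S, j) = 3 - 1*(-1)**2 = 3 - 1*1 = 3 - 1 = 2)
T(y(2, -2), -8)*(-262 + 452) = 2*(-262 + 452) = 2*190 = 380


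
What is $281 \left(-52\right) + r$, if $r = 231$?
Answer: $-14381$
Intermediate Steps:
$281 \left(-52\right) + r = 281 \left(-52\right) + 231 = -14612 + 231 = -14381$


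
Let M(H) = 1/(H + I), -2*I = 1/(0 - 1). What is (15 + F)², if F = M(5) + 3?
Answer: 40000/121 ≈ 330.58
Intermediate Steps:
I = ½ (I = -1/(2*(0 - 1)) = -½/(-1) = -½*(-1) = ½ ≈ 0.50000)
M(H) = 1/(½ + H) (M(H) = 1/(H + ½) = 1/(½ + H))
F = 35/11 (F = 2/(1 + 2*5) + 3 = 2/(1 + 10) + 3 = 2/11 + 3 = 35/11 ≈ 3.1818)
(15 + F)² = (15 + 35/11)² = (200/11)² = 40000/121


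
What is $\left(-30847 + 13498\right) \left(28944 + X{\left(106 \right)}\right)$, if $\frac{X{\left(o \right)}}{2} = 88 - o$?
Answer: $-501524892$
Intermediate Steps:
$X{\left(o \right)} = 176 - 2 o$ ($X{\left(o \right)} = 2 \left(88 - o\right) = 176 - 2 o$)
$\left(-30847 + 13498\right) \left(28944 + X{\left(106 \right)}\right) = \left(-30847 + 13498\right) \left(28944 + \left(176 - 212\right)\right) = - 17349 \left(28944 + \left(176 - 212\right)\right) = - 17349 \left(28944 - 36\right) = \left(-17349\right) 28908 = -501524892$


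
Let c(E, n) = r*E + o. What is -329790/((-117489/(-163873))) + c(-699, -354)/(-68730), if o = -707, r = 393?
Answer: -619064923235609/1345836495 ≈ -4.5999e+5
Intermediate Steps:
c(E, n) = -707 + 393*E (c(E, n) = 393*E - 707 = -707 + 393*E)
-329790/((-117489/(-163873))) + c(-699, -354)/(-68730) = -329790/((-117489/(-163873))) + (-707 + 393*(-699))/(-68730) = -329790/((-117489*(-1/163873))) + (-707 - 274707)*(-1/68730) = -329790/117489/163873 - 275414*(-1/68730) = -329790*163873/117489 + 137707/34365 = -18014558890/39163 + 137707/34365 = -619064923235609/1345836495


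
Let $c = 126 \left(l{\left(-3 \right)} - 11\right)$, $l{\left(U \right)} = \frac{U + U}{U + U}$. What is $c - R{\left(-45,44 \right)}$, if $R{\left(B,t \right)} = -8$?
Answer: $-1252$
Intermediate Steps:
$l{\left(U \right)} = 1$ ($l{\left(U \right)} = \frac{2 U}{2 U} = 2 U \frac{1}{2 U} = 1$)
$c = -1260$ ($c = 126 \left(1 - 11\right) = 126 \left(-10\right) = -1260$)
$c - R{\left(-45,44 \right)} = -1260 - -8 = -1260 + 8 = -1252$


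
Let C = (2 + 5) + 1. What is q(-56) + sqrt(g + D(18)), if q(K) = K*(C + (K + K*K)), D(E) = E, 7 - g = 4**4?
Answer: -172928 + I*sqrt(231) ≈ -1.7293e+5 + 15.199*I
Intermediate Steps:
g = -249 (g = 7 - 1*4**4 = 7 - 1*256 = 7 - 256 = -249)
C = 8 (C = 7 + 1 = 8)
q(K) = K*(8 + K + K**2) (q(K) = K*(8 + (K + K*K)) = K*(8 + (K + K**2)) = K*(8 + K + K**2))
q(-56) + sqrt(g + D(18)) = -56*(8 - 56 + (-56)**2) + sqrt(-249 + 18) = -56*(8 - 56 + 3136) + sqrt(-231) = -56*3088 + I*sqrt(231) = -172928 + I*sqrt(231)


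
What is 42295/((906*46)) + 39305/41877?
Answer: 1136420965/581755284 ≈ 1.9534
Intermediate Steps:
42295/((906*46)) + 39305/41877 = 42295/41676 + 39305*(1/41877) = 42295*(1/41676) + 39305/41877 = 42295/41676 + 39305/41877 = 1136420965/581755284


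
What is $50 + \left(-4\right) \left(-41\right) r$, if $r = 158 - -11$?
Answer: $27766$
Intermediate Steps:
$r = 169$ ($r = 158 + 11 = 169$)
$50 + \left(-4\right) \left(-41\right) r = 50 + \left(-4\right) \left(-41\right) 169 = 50 + 164 \cdot 169 = 50 + 27716 = 27766$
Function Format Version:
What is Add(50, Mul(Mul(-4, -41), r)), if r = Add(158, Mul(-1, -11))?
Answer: 27766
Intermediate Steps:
r = 169 (r = Add(158, 11) = 169)
Add(50, Mul(Mul(-4, -41), r)) = Add(50, Mul(Mul(-4, -41), 169)) = Add(50, Mul(164, 169)) = Add(50, 27716) = 27766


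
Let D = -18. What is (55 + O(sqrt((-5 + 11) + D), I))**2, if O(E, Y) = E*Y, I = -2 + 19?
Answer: -443 + 3740*I*sqrt(3) ≈ -443.0 + 6477.9*I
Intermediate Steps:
I = 17
(55 + O(sqrt((-5 + 11) + D), I))**2 = (55 + sqrt((-5 + 11) - 18)*17)**2 = (55 + sqrt(6 - 18)*17)**2 = (55 + sqrt(-12)*17)**2 = (55 + (2*I*sqrt(3))*17)**2 = (55 + 34*I*sqrt(3))**2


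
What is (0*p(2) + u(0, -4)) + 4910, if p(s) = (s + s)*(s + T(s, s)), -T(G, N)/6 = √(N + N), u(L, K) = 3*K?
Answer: 4898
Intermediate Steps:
T(G, N) = -6*√2*√N (T(G, N) = -6*√(N + N) = -6*√2*√N)
p(s) = 2*s*(s - 6*√2*√s) (p(s) = (s + s)*(s - 6*√2*√s) = (2*s)*(s - 6*√2*√s) = 2*s*(s - 6*√2*√s))
(0*p(2) + u(0, -4)) + 4910 = (0*(2*2² - 12*√2*2^(3/2)) + 3*(-4)) + 4910 = (0*(2*4 - 12*√2*2*√2) - 12) + 4910 = (0*(8 - 48) - 12) + 4910 = (0*(-40) - 12) + 4910 = (0 - 12) + 4910 = -12 + 4910 = 4898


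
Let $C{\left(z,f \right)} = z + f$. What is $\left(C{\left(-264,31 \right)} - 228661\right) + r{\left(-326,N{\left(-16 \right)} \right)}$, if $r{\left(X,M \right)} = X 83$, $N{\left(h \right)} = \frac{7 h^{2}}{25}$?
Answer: $-255952$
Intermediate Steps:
$C{\left(z,f \right)} = f + z$
$N{\left(h \right)} = \frac{7 h^{2}}{25}$ ($N{\left(h \right)} = 7 h^{2} \cdot \frac{1}{25} = \frac{7 h^{2}}{25}$)
$r{\left(X,M \right)} = 83 X$
$\left(C{\left(-264,31 \right)} - 228661\right) + r{\left(-326,N{\left(-16 \right)} \right)} = \left(\left(31 - 264\right) - 228661\right) + 83 \left(-326\right) = \left(-233 - 228661\right) - 27058 = -228894 - 27058 = -255952$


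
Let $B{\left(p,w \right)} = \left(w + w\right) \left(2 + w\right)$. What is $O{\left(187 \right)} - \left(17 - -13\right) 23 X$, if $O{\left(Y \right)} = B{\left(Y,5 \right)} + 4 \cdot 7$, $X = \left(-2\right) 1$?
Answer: $1478$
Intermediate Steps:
$B{\left(p,w \right)} = 2 w \left(2 + w\right)$
$X = -2$
$O{\left(Y \right)} = 98$ ($O{\left(Y \right)} = 2 \cdot 5 \left(2 + 5\right) + 4 \cdot 7 = 2 \cdot 5 \cdot 7 + 28 = 70 + 28 = 98$)
$O{\left(187 \right)} - \left(17 - -13\right) 23 X = 98 - \left(17 - -13\right) 23 \left(-2\right) = 98 - \left(17 + 13\right) 23 \left(-2\right) = 98 - 30 \cdot 23 \left(-2\right) = 98 - 690 \left(-2\right) = 98 - -1380 = 98 + 1380 = 1478$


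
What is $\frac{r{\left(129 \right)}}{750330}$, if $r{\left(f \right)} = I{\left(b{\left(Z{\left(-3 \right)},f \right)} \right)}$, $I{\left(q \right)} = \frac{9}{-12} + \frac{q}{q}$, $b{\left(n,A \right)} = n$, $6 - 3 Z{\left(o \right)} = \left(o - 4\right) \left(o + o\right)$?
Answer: $\frac{1}{3001320} \approx 3.3319 \cdot 10^{-7}$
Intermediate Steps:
$Z{\left(o \right)} = 2 - \frac{2 o \left(-4 + o\right)}{3}$ ($Z{\left(o \right)} = 2 - \frac{\left(o - 4\right) \left(o + o\right)}{3} = 2 - \frac{\left(-4 + o\right) 2 o}{3} = 2 - \frac{2 o \left(-4 + o\right)}{3}$)
$I{\left(q \right)} = \frac{1}{4}$ ($I{\left(q \right)} = 9 \left(- \frac{1}{12}\right) + 1 = - \frac{3}{4} + 1 = \frac{1}{4}$)
$r{\left(f \right)} = \frac{1}{4}$
$\frac{r{\left(129 \right)}}{750330} = \frac{1}{4 \cdot 750330} = \frac{1}{4} \cdot \frac{1}{750330} = \frac{1}{3001320}$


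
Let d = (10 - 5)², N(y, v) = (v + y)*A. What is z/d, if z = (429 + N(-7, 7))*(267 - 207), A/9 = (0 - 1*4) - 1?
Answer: 5148/5 ≈ 1029.6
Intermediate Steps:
A = -45 (A = 9*((0 - 1*4) - 1) = 9*((0 - 4) - 1) = 9*(-4 - 1) = 9*(-5) = -45)
N(y, v) = -45*v - 45*y (N(y, v) = (v + y)*(-45) = -45*v - 45*y)
z = 25740 (z = (429 + (-45*7 - 45*(-7)))*(267 - 207) = (429 + (-315 + 315))*60 = (429 + 0)*60 = 429*60 = 25740)
d = 25 (d = 5² = 25)
z/d = 25740/25 = 25740*(1/25) = 5148/5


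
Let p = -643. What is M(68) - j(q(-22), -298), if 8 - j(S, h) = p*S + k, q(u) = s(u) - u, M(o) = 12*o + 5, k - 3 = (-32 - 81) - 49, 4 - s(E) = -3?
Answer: -17993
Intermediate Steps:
s(E) = 7 (s(E) = 4 - 1*(-3) = 4 + 3 = 7)
k = -159 (k = 3 + ((-32 - 81) - 49) = 3 + (-113 - 49) = 3 - 162 = -159)
M(o) = 5 + 12*o
q(u) = 7 - u
j(S, h) = 167 + 643*S (j(S, h) = 8 - (-643*S - 159) = 8 - (-159 - 643*S) = 8 + (159 + 643*S) = 167 + 643*S)
M(68) - j(q(-22), -298) = (5 + 12*68) - (167 + 643*(7 - 1*(-22))) = (5 + 816) - (167 + 643*(7 + 22)) = 821 - (167 + 643*29) = 821 - (167 + 18647) = 821 - 1*18814 = 821 - 18814 = -17993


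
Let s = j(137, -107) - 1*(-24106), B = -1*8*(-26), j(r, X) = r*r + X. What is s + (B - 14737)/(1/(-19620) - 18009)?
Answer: 15111783955188/353336581 ≈ 42769.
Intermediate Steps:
j(r, X) = X + r² (j(r, X) = r² + X = X + r²)
B = 208 (B = -8*(-26) = 208)
s = 42768 (s = (-107 + 137²) - 1*(-24106) = (-107 + 18769) + 24106 = 18662 + 24106 = 42768)
s + (B - 14737)/(1/(-19620) - 18009) = 42768 + (208 - 14737)/(1/(-19620) - 18009) = 42768 - 14529/(-1/19620 - 18009) = 42768 - 14529/(-353336581/19620) = 42768 - 14529*(-19620/353336581) = 42768 + 285058980/353336581 = 15111783955188/353336581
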